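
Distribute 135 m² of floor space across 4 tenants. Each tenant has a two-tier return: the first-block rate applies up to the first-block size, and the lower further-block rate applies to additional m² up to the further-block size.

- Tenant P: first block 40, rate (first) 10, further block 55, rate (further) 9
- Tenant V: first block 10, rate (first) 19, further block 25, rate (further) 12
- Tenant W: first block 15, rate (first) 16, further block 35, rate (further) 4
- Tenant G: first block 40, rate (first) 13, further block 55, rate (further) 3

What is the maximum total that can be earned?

Treat each block as its own option and order by rate: Tenant V/T1 19 > Tenant W/T1 16 > Tenant G/T1 13 > Tenant V/T2 12 > Tenant P/T1 10 > Tenant P/T2 9 > Tenant W/T2 4 > Tenant G/T2 3.
Fill Tenant V T1 block (10 at 19) — 125 left.
Tenant W/T1 (16): +15 — 110 left.
Tenant G/T1 (13): +40 — 70 left.
Fill Tenant V T2 block (25 at 12) — 45 left.
Fill Tenant P T1 block (40 at 10) — 5 left.
5 remain; put them into Tenant P T2 at 9.
Total = 19×10 + 16×15 + 13×40 + 12×25 + 10×40 + 9×5 = 1695.

1695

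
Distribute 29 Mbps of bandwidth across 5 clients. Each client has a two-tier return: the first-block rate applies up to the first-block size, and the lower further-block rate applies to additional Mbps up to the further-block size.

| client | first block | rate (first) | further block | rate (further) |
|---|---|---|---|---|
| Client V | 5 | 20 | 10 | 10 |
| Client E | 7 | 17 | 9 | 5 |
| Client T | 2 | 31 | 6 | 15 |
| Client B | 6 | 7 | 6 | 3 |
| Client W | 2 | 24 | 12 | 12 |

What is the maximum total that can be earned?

503

Treat each block as its own option and order by rate: Client T/first 31 > Client W/first 24 > Client V/first 20 > Client E/first 17 > Client T/second 15 > Client W/second 12 > Client V/second 10 > Client B/first 7 > Client E/second 5 > Client B/second 3.
Client T first at 31: fill all 2 → 27 left.
Client W first at 24: fill all 2 → 25 left.
Client V first at 20: fill all 5 → 20 left.
Client E/first (17): +7 → 13 left.
Client T second at 15: fill all 6 → 7 left.
Client W second at 12: only 7 left, fill 7.
Total = 31×2 + 24×2 + 20×5 + 17×7 + 15×6 + 12×7 = 503.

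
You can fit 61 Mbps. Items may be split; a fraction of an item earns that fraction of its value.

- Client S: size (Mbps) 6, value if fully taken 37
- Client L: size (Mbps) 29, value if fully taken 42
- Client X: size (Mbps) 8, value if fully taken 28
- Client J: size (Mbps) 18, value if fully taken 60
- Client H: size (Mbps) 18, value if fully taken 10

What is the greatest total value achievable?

Best value per unit of size first: Client S 37/6≈6.17, Client X 28/8≈3.5, Client J 60/18≈3.33, Client L 42/29≈1.45, Client H 10/18≈0.556.
All 6 Mbps of Client S fit (value 37) → 55 remain.
All 8 Mbps of Client X fit (value 28) → 47 remain.
All 18 Mbps of Client J fit (value 60) → 29 remain.
All 29 Mbps of Client L fit (value 42) → 0 remain.
Total value = 167.

167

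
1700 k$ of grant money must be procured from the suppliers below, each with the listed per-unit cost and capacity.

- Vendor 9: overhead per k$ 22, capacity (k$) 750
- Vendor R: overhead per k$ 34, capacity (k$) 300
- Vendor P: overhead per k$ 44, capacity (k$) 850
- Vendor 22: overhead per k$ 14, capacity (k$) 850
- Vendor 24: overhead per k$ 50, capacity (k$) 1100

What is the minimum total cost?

31800

Use suppliers in increasing cost order.
Take 850 from Vendor 22 at 14 → need 850 more.
Vendor 9 (22): use full 750 → 100 k$ to go.
Vendor R (34): take the remaining 100 → done.
Vendor P, Vendor 24: unused.
Cost = 850×14 + 750×22 + 100×34 = 31800.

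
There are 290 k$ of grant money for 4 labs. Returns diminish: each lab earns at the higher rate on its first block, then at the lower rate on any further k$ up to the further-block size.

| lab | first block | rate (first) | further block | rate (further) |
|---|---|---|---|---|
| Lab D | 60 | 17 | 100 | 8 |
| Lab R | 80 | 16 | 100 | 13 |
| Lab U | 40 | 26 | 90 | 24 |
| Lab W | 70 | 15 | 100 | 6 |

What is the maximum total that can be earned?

5800

Order all 8 blocks by rate: Lab U/first 26 > Lab U/second 24 > Lab D/first 17 > Lab R/first 16 > Lab W/first 15 > Lab R/second 13 > Lab D/second 8 > Lab W/second 6.
Fill Lab U first block (40 at 26) → 250 left.
Fill Lab U second block (90 at 24) → 160 left.
Lab D first at 17: fill all 60 → 100 left.
Lab R first at 16: fill all 80 → 20 left.
20 remain; put them into Lab W first at 15.
Total = 26×40 + 24×90 + 17×60 + 16×80 + 15×20 = 5800.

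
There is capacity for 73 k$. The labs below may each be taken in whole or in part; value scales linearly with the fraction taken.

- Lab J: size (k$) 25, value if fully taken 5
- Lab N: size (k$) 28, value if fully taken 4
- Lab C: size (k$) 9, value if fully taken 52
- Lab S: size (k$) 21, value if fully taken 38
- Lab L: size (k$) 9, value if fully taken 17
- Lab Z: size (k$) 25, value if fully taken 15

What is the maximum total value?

123.8

Sort by value density: Lab C 52/9≈5.78, Lab L 17/9≈1.89, Lab S 38/21≈1.81, Lab Z 15/25≈0.6, Lab J 5/25≈0.2, Lab N 4/28≈0.143.
Lab C: take in full, 9 k$ for value 52 ; 64 left.
All 9 k$ of Lab L fit (value 17) ; 55 remain.
Take all of Lab S (21 k$, value 38) ; 34 k$ left.
Lab Z: take in full, 25 k$ for value 15 ; 9 left.
9 k$ left: a 9/25 share of Lab J gives 5×9/25 = 1.8.
Total value = 123.8.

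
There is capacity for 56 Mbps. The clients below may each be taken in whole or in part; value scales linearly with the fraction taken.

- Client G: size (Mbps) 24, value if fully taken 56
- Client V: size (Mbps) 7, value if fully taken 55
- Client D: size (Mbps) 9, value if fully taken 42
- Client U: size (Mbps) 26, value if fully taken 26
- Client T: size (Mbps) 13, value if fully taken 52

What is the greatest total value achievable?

208

Rank by value-to-size ratio: Client V 55/7≈7.86, Client D 42/9≈4.67, Client T 52/13≈4, Client G 56/24≈2.33, Client U 26/26≈1.
Client V: take in full, 7 Mbps for value 55 ; 49 left.
Take all of Client D (9 Mbps, value 42) ; 40 Mbps left.
Client T: take in full, 13 Mbps for value 52 ; 27 left.
All 24 Mbps of Client G fit (value 56) ; 3 remain.
Fill the last 3 Mbps with part of Client U: 3/26 of it earns 3.
Total value = 208.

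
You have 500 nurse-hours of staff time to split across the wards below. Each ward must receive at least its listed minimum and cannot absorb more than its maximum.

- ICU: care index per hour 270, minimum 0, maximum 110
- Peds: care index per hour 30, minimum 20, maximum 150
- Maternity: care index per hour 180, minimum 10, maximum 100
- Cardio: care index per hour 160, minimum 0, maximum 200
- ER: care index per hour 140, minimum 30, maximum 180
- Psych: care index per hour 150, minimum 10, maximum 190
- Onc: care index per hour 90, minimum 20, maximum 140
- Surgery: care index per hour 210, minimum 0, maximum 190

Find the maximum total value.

Meeting every minimum uses 0+20+10+0+30+10+20+0 = 90 nurse-hours, leaving 410.
Highest care index per hour first: ICU 270 > Surgery 210 > Maternity 180 > Cardio 160 > Psych 150 > ER 140 > Onc 90 > Peds 30.
ICU: +110 to 110 (cap) ; 300 left.
Give Surgery 190 more to hit its cap of 190 ; 110 left.
Give Maternity 90 more to hit its cap of 100 ; 20 left.
Cardio has room for 200 more but only 20 remain, so it gets 20.
Total = 270×110 + 30×20 + 180×100 + 160×20 + 140×30 + 150×10 + 90×20 + 210×190 = 98900.

98900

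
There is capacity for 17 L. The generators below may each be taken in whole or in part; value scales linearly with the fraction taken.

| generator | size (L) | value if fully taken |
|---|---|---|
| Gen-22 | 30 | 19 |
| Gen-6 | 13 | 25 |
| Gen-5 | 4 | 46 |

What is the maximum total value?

71

Sort by value density: Gen-5 46/4≈11.5, Gen-6 25/13≈1.92, Gen-22 19/30≈0.633.
All 4 L of Gen-5 fit (value 46) — 13 remain.
Take all of Gen-6 (13 L, value 25) — 0 L left.
Total value = 71.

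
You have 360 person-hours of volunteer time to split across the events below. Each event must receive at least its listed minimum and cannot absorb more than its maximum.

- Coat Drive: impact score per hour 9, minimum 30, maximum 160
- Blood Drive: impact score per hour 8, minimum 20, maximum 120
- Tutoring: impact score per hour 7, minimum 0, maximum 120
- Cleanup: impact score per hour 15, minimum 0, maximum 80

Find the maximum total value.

Meeting every minimum uses 30+20+0+0 = 50 person-hours, leaving 310.
Rank by impact score per hour: Cleanup 15 > Coat Drive 9 > Blood Drive 8 > Tutoring 7.
Cleanup takes 80 more to reach its cap of 80 → 230 left.
Coat Drive takes 130 more to reach its cap of 160 → 100 left.
Blood Drive: +100 to 120 (cap) → 0 left.
Total = 9×160 + 8×120 + 15×80 = 3600.

3600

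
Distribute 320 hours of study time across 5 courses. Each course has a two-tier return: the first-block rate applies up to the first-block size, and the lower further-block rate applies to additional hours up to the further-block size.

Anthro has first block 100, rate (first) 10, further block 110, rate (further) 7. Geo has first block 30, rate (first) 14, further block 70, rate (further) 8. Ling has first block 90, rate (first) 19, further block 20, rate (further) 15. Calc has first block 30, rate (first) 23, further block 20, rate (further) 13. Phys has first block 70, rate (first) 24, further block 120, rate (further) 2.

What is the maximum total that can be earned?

Order all 10 blocks by rate: Phys/first 24 > Calc/first 23 > Ling/first 19 > Ling/second 15 > Geo/first 14 > Calc/second 13 > Anthro/first 10 > Geo/second 8 > Anthro/second 7 > Phys/second 2.
Phys/first (24): +70 ; 250 left.
Fill Calc first block (30 at 23) ; 220 left.
Ling first at 19: fill all 90 ; 130 left.
Ling/second (15): +20 ; 110 left.
Fill Geo first block (30 at 14) ; 80 left.
Calc/second (13): +20 ; 60 left.
Anthro/first: +60 of 100 at 10; pool empty.
Total = 24×70 + 23×30 + 19×90 + 15×20 + 14×30 + 13×20 + 10×60 = 5660.

5660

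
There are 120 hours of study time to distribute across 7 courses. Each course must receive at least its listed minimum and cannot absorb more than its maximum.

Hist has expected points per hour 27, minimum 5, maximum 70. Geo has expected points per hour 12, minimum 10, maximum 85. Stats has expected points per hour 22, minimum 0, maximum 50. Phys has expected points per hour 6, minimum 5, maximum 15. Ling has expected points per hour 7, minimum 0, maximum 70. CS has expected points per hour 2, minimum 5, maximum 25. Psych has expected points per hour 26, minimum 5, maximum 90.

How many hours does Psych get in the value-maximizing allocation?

Meeting every minimum uses 5+10+0+5+0+5+5 = 30 hours, leaving 90.
Highest expected points per hour first: Hist 27 > Psych 26 > Stats 22 > Geo 12 > Ling 7 > Phys 6 > CS 2.
Hist: +65 to 70 (cap) → 25 left.
Only 25 left; Psych takes them to reach 30.

30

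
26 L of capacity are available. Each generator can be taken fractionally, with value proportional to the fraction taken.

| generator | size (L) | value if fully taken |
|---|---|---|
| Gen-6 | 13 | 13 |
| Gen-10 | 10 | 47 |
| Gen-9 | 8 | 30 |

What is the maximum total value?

Sort by value density: Gen-10 47/10≈4.7, Gen-9 30/8≈3.75, Gen-6 13/13≈1.
Gen-10: take in full, 10 L for value 47 ; 16 left.
Take all of Gen-9 (8 L, value 30) ; 8 L left.
Fill the last 8 L with part of Gen-6: 8/13 of it earns 8.
Total value = 85.

85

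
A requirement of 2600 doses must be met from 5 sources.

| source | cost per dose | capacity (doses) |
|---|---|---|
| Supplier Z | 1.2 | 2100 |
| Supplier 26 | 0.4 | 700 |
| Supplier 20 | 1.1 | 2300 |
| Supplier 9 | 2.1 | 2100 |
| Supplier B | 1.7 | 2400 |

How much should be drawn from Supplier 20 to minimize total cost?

1900

Fill from the cheapest source first.
Supplier 26 (0.4): use full 700 ; 1900 doses to go.
Take 1900 from Supplier 20 at 1.1 to finish.
Supplier Z, Supplier B, Supplier 9: unused.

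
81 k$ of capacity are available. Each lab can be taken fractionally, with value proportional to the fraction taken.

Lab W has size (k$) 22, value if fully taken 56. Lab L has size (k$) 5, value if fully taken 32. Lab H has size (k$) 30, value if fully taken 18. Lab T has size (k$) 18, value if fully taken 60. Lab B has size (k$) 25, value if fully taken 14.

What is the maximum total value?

Best value per unit of size first: Lab L 32/5≈6.4, Lab T 60/18≈3.33, Lab W 56/22≈2.55, Lab H 18/30≈0.6, Lab B 14/25≈0.56.
Take all of Lab L (5 k$, value 32) ; 76 k$ left.
Lab T: take in full, 18 k$ for value 60 ; 58 left.
Lab W: take in full, 22 k$ for value 56 ; 36 left.
Take all of Lab H (30 k$, value 18) ; 6 k$ left.
6 k$ left: a 6/25 share of Lab B gives 14×6/25 = 3.36.
Total value = 169.36.

169.36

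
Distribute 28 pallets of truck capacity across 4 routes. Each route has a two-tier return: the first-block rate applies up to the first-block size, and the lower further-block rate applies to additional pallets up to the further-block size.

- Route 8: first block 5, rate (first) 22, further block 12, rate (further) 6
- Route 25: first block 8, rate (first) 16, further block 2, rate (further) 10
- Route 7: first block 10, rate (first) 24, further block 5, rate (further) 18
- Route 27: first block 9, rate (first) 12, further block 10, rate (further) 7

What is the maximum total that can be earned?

568

Rank every tier by rate: Route 7/T1 24 > Route 8/T1 22 > Route 7/T2 18 > Route 25/T1 16 > Route 27/T1 12 > Route 25/T2 10 > Route 27/T2 7 > Route 8/T2 6.
Route 7/T1 (24): +10 → 18 left.
Fill Route 8 T1 block (5 at 22) → 13 left.
Route 7/T2 (18): +5 → 8 left.
Route 25 T1 at 16: fill all 8 → 0 left.
Total = 24×10 + 22×5 + 18×5 + 16×8 = 568.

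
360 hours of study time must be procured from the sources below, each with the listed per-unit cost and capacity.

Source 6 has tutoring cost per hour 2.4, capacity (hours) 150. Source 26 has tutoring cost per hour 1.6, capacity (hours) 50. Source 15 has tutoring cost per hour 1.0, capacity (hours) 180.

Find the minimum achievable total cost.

Use sources in increasing cost order.
Source 15 at 1.0: take all 180 hours → 180 still needed.
Take 50 from Source 26 at 1.6 → need 130 more.
Source 6 (2.4): take the remaining 130 → done.
Cost = 180×1.0 + 50×1.6 + 130×2.4 = 572.

572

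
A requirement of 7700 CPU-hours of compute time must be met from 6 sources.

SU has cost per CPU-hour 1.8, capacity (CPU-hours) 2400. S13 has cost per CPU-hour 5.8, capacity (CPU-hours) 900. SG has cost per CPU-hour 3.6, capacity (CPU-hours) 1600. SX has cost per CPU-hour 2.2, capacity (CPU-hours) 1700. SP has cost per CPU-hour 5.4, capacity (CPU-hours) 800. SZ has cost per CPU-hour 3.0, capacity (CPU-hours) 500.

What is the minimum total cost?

Fill from the cheapest source first.
SU at 1.8: take all 2400 CPU-hours ; 5300 still needed.
SX at 2.2: take all 1700 CPU-hours ; 3600 still needed.
SZ (3.0): use full 500 ; 3100 CPU-hours to go.
SG (3.6): use full 1600 ; 1500 CPU-hours to go.
SP at 5.4: take all 800 CPU-hours ; 700 still needed.
S13 (5.8): take the remaining 700 ; done.
Cost = 2400×1.8 + 1700×2.2 + 500×3.0 + 1600×3.6 + 800×5.4 + 700×5.8 = 23700.

23700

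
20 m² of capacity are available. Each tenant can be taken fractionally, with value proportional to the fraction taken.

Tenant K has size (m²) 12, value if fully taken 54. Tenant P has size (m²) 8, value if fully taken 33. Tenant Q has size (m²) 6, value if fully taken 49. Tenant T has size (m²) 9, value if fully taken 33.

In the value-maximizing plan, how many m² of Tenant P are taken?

2

Sort by value density: Tenant Q 49/6≈8.17, Tenant K 54/12≈4.5, Tenant P 33/8≈4.12, Tenant T 33/9≈3.67.
All 6 m² of Tenant Q fit (value 49) ; 14 remain.
All 12 m² of Tenant K fit (value 54) ; 2 remain.
Fill the last 2 m² with part of Tenant P: 2/8 of it earns 8.25.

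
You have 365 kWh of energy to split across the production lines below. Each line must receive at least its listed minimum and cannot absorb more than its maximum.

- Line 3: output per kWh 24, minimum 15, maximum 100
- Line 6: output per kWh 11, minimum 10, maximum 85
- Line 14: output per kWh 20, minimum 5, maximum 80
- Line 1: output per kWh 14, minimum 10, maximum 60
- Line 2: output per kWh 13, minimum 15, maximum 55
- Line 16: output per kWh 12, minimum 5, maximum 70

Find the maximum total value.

Meeting every minimum uses 15+10+5+10+15+5 = 60 kWh, leaving 305.
Highest output per kWh first: Line 3 24 > Line 14 20 > Line 1 14 > Line 2 13 > Line 16 12 > Line 6 11.
Give Line 3 85 more to hit its cap of 100 ; 220 left.
Line 14 takes 75 more to reach its cap of 80 ; 145 left.
Line 1: +50 to 60 (cap) ; 95 left.
Line 2: +40 to 55 (cap) ; 55 left.
Only 55 left; Line 16 takes them to reach 60.
Total = 24×100 + 11×10 + 20×80 + 14×60 + 13×55 + 12×60 = 6385.

6385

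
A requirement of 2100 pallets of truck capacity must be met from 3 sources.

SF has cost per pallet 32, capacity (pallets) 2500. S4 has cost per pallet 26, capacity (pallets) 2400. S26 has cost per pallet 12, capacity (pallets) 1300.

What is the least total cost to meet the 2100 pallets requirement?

Cheapest first:
S26 (12): use full 1300 → 800 pallets to go.
S4 (26): take the remaining 800 → done.
SF: unused.
Cost = 1300×12 + 800×26 = 36400.

36400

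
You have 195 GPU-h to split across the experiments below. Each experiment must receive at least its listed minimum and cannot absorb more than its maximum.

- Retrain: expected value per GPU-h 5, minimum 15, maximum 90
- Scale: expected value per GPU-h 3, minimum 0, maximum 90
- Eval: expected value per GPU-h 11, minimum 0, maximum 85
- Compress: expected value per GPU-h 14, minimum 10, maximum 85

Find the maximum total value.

Meeting every minimum uses 15+0+0+10 = 25 GPU-h, leaving 170.
Rank by expected value per GPU-h: Compress 14 > Eval 11 > Retrain 5 > Scale 3.
Compress: +75 to 85 (cap) — 95 left.
Eval: +85 to 85 (cap) — 10 left.
Only 10 left; Retrain takes them to reach 25.
Total = 5×25 + 11×85 + 14×85 = 2250.

2250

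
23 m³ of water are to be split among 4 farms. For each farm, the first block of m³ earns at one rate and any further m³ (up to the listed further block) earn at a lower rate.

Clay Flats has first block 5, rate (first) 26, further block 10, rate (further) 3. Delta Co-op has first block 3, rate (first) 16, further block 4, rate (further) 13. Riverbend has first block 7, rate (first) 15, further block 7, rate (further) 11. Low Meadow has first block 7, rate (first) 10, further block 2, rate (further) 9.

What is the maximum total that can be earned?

Treat each block as its own option and order by rate: Clay Flats/T1 26 > Delta Co-op/T1 16 > Riverbend/T1 15 > Delta Co-op/T2 13 > Riverbend/T2 11 > Low Meadow/T1 10 > Low Meadow/T2 9 > Clay Flats/T2 3.
Clay Flats T1 at 26: fill all 5 ; 18 left.
Delta Co-op/T1 (16): +3 ; 15 left.
Riverbend/T1 (15): +7 ; 8 left.
Delta Co-op T2 at 13: fill all 4 ; 4 left.
Riverbend T2 at 11: only 4 left, fill 4.
Total = 26×5 + 16×3 + 15×7 + 13×4 + 11×4 = 379.

379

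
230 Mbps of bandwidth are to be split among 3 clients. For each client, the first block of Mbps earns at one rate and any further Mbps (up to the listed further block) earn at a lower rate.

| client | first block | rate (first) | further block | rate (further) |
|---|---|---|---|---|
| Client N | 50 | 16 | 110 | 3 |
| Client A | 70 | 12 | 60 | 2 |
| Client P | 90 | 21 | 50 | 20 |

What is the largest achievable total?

Order all 6 blocks by rate: Client P/tier1 21 > Client P/tier2 20 > Client N/tier1 16 > Client A/tier1 12 > Client N/tier2 3 > Client A/tier2 2.
Client P/tier1 (21): +90 — 140 left.
Client P tier2 at 20: fill all 50 — 90 left.
Client N tier1 at 16: fill all 50 — 40 left.
Client A tier1 at 12: only 40 left, fill 40.
Total = 21×90 + 20×50 + 16×50 + 12×40 = 4170.

4170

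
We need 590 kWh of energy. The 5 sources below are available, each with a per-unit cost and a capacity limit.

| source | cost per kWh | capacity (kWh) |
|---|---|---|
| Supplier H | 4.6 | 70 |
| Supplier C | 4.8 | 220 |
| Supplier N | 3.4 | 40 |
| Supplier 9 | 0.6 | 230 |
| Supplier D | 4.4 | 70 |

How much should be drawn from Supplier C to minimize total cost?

180

Use sources in increasing cost order.
Supplier 9 (0.6): use full 230 — 360 kWh to go.
Supplier N at 3.4: take all 40 kWh — 320 still needed.
Take 70 from Supplier D at 4.4 — need 250 more.
Take 70 from Supplier H at 4.6 — need 180 more.
Supplier C (4.8): take the remaining 180 — done.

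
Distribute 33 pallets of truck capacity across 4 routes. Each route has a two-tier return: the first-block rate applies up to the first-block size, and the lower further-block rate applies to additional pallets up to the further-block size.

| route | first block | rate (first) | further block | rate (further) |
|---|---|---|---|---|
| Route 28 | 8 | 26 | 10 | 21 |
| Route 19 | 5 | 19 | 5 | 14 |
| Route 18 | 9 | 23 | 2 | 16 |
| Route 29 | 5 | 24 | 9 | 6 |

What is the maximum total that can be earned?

764

Rank every tier by rate: Route 28/T1 26 > Route 29/T1 24 > Route 18/T1 23 > Route 28/T2 21 > Route 19/T1 19 > Route 18/T2 16 > Route 19/T2 14 > Route 29/T2 6.
Fill Route 28 T1 block (8 at 26) → 25 left.
Route 29 T1 at 24: fill all 5 → 20 left.
Route 18/T1 (23): +9 → 11 left.
Fill Route 28 T2 block (10 at 21) → 1 left.
1 remain; put them into Route 19 T1 at 19.
Total = 26×8 + 24×5 + 23×9 + 21×10 + 19×1 = 764.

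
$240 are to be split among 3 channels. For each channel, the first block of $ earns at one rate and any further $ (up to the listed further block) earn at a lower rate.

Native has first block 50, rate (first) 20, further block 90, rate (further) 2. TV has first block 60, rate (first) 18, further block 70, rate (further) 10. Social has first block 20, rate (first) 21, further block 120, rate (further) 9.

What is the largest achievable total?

Treat each block as its own option and order by rate: Social/first 21 > Native/first 20 > TV/first 18 > TV/second 10 > Social/second 9 > Native/second 2.
Fill Social first block (20 at 21) ; 220 left.
Native/first (20): +50 ; 170 left.
TV/first (18): +60 ; 110 left.
Fill TV second block (70 at 10) ; 40 left.
40 remain; put them into Social second at 9.
Total = 21×20 + 20×50 + 18×60 + 10×70 + 9×40 = 3560.

3560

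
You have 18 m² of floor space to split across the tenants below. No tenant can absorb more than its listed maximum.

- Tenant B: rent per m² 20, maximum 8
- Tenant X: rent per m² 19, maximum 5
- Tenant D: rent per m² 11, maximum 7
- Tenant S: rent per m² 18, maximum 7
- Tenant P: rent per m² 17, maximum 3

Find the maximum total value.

Order the tenants by rent per m²: Tenant B 20 > Tenant X 19 > Tenant S 18 > Tenant P 17 > Tenant D 11.
Tenant B takes 8 to reach its cap of 8 → 10 left.
Tenant X takes 5 to reach its cap of 5 → 5 left.
Tenant S: +5 (room for 7) → 5. Pool exhausted.
Total = 20×8 + 19×5 + 18×5 = 345.

345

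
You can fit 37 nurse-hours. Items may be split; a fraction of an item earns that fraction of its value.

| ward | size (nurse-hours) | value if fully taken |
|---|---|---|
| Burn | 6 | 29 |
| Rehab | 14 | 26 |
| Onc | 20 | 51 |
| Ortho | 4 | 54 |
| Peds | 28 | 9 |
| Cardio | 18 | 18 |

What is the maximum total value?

Best value per unit of size first: Ortho 54/4≈13.5, Burn 29/6≈4.83, Onc 51/20≈2.55, Rehab 26/14≈1.86, Cardio 18/18≈1, Peds 9/28≈0.321.
All 4 nurse-hours of Ortho fit (value 54) → 33 remain.
All 6 nurse-hours of Burn fit (value 29) → 27 remain.
All 20 nurse-hours of Onc fit (value 51) → 7 remain.
Only 7 nurse-hours remain; take 7/14 of Rehab for value 26×7/14 = 13.
Total value = 147.

147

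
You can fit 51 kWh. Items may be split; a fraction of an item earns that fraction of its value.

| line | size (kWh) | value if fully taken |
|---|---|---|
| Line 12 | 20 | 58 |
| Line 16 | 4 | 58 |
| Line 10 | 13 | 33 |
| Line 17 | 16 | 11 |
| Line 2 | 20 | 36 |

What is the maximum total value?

Rank by value-to-size ratio: Line 16 58/4≈14.5, Line 12 58/20≈2.9, Line 10 33/13≈2.54, Line 2 36/20≈1.8, Line 17 11/16≈0.688.
Line 16: take in full, 4 kWh for value 58 ; 47 left.
Line 12: take in full, 20 kWh for value 58 ; 27 left.
Take all of Line 10 (13 kWh, value 33) ; 14 kWh left.
Fill the last 14 kWh with part of Line 2: 14/20 of it earns 25.2.
Total value = 174.2.

174.2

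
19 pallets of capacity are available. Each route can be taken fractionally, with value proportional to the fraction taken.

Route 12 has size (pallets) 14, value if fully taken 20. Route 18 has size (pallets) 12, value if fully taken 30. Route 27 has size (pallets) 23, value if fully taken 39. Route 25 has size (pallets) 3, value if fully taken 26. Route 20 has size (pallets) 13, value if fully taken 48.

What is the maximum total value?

81.5

Rank by value-to-size ratio: Route 25 26/3≈8.67, Route 20 48/13≈3.69, Route 18 30/12≈2.5, Route 27 39/23≈1.7, Route 12 20/14≈1.43.
All 3 pallets of Route 25 fit (value 26) → 16 remain.
Take all of Route 20 (13 pallets, value 48) → 3 pallets left.
3 pallets left: a 3/12 share of Route 18 gives 30×3/12 = 7.5.
Total value = 81.5.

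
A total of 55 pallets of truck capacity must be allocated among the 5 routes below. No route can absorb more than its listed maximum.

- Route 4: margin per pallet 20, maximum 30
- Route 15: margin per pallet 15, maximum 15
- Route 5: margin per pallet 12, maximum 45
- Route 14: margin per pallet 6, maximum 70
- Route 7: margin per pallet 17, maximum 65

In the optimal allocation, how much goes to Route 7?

Rank by margin per pallet: Route 4 20 > Route 7 17 > Route 15 15 > Route 5 12 > Route 14 6.
Give Route 4 30 to hit its cap of 30 → 25 left.
Route 7: +25 (room for 65) → 25. Pool exhausted.

25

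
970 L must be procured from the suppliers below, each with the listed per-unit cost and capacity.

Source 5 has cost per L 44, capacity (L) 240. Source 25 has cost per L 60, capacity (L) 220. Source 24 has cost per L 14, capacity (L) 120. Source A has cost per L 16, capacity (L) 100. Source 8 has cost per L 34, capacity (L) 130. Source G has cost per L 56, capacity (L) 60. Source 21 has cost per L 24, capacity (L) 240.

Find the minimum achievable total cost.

32180

Cheapest first:
Source 24 (14): use full 120 ; 850 L to go.
Source A (16): use full 100 ; 750 L to go.
Source 21 (24): use full 240 ; 510 L to go.
Source 8 (34): use full 130 ; 380 L to go.
Take 240 from Source 5 at 44 ; need 140 more.
Source G at 56: take all 60 L ; 80 still needed.
Source 25 (60): take the remaining 80 ; done.
Cost = 120×14 + 100×16 + 240×24 + 130×34 + 240×44 + 60×56 + 80×60 = 32180.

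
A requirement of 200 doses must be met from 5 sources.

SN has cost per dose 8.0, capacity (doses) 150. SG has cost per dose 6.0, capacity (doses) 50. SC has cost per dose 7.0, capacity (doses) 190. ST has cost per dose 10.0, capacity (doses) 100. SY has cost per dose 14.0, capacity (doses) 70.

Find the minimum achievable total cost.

Fill from the cheapest source first.
Take 50 from SG at 6.0 → need 150 more.
Take 150 from SC at 7.0 to finish.
SN, ST, SY: unused.
Cost = 50×6.0 + 150×7.0 = 1350.

1350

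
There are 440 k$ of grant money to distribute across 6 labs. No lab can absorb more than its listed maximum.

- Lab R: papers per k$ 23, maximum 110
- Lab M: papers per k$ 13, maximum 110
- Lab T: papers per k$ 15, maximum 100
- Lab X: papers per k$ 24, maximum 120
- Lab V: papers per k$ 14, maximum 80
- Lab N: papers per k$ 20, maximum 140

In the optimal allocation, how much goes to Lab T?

70

Order the labs by papers per k$: Lab X 24 > Lab R 23 > Lab N 20 > Lab T 15 > Lab V 14 > Lab M 13.
Give Lab X 120 to hit its cap of 120 ; 320 left.
Lab R takes 110 to reach its cap of 110 ; 210 left.
Lab N: +140 to 140 (cap) ; 70 left.
Lab T: +70 (room for 100) → 70. Pool exhausted.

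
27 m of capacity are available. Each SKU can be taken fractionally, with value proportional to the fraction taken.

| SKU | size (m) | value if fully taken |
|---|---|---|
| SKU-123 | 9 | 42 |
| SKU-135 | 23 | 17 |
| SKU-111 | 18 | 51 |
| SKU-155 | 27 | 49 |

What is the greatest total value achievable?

Sort by value density: SKU-123 42/9≈4.67, SKU-111 51/18≈2.83, SKU-155 49/27≈1.81, SKU-135 17/23≈0.739.
Take all of SKU-123 (9 m, value 42) → 18 m left.
SKU-111: take in full, 18 m for value 51 → 0 left.
Total value = 93.

93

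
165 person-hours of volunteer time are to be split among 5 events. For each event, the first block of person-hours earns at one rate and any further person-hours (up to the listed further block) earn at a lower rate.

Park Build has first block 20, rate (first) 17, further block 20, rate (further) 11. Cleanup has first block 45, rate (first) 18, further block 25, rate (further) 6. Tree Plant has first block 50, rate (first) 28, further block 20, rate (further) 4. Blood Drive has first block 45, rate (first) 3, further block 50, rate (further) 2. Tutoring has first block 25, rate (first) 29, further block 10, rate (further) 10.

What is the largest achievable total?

Order all 10 blocks by rate: Tutoring/tier1 29 > Tree Plant/tier1 28 > Cleanup/tier1 18 > Park Build/tier1 17 > Park Build/tier2 11 > Tutoring/tier2 10 > Cleanup/tier2 6 > Tree Plant/tier2 4 > Blood Drive/tier1 3 > Blood Drive/tier2 2.
Fill Tutoring tier1 block (25 at 29) ; 140 left.
Tree Plant/tier1 (28): +50 ; 90 left.
Cleanup/tier1 (18): +45 ; 45 left.
Park Build/tier1 (17): +20 ; 25 left.
Park Build tier2 at 11: fill all 20 ; 5 left.
Tutoring tier2 at 10: only 5 left, fill 5.
Total = 29×25 + 28×50 + 18×45 + 17×20 + 11×20 + 10×5 = 3545.

3545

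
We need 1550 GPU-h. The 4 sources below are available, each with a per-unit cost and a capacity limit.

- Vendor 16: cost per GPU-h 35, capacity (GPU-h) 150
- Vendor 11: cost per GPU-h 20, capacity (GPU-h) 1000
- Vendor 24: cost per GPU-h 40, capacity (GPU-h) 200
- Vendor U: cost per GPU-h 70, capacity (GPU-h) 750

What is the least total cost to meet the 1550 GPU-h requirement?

Fill from the cheapest source first.
Vendor 11 at 20: take all 1000 GPU-h ; 550 still needed.
Take 150 from Vendor 16 at 35 ; need 400 more.
Vendor 24 at 40: take all 200 GPU-h ; 200 still needed.
Vendor U at 70: take 200 of its 750 ; requirement met.
Cost = 1000×20 + 150×35 + 200×40 + 200×70 = 47250.

47250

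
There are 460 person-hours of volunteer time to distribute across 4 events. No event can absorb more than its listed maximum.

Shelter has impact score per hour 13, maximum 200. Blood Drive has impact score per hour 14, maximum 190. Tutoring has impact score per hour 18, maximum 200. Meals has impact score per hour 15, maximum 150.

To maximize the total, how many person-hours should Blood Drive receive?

110

Highest impact score per hour first: Tutoring 18 > Meals 15 > Blood Drive 14 > Shelter 13.
Tutoring takes 200 to reach its cap of 200 → 260 left.
Meals takes 150 to reach its cap of 150 → 110 left.
Blood Drive: +110 (room for 190) → 110. Pool exhausted.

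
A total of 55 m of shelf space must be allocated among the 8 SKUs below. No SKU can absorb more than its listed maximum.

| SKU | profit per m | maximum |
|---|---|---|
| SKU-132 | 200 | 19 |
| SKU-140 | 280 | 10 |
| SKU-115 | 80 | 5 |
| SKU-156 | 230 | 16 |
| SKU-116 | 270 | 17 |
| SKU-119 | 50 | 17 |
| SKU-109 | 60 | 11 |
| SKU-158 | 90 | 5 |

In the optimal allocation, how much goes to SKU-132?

12

Order the SKUs by profit per m: SKU-140 280 > SKU-116 270 > SKU-156 230 > SKU-132 200 > SKU-158 90 > SKU-115 80 > SKU-109 60 > SKU-119 50.
Give SKU-140 10 to hit its cap of 10 → 45 left.
SKU-116: +17 to 17 (cap) → 28 left.
SKU-156: +16 to 16 (cap) → 12 left.
SKU-132 has room for 19 but only 12 remain, so it gets 12.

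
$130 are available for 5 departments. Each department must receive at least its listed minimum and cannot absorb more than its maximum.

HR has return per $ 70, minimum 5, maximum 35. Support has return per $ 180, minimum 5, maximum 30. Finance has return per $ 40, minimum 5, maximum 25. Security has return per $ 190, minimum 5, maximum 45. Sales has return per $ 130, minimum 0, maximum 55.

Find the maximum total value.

20350

Meeting every minimum uses 5+5+5+5+0 = 20 $, leaving 110.
Rank by return per $: Security 190 > Support 180 > Sales 130 > HR 70 > Finance 40.
Security takes 40 more to reach its cap of 45 → 70 left.
Support: +25 to 30 (cap) → 45 left.
Sales: +45 (room for 55) → 45. Pool exhausted.
Total = 70×5 + 180×30 + 40×5 + 190×45 + 130×45 = 20350.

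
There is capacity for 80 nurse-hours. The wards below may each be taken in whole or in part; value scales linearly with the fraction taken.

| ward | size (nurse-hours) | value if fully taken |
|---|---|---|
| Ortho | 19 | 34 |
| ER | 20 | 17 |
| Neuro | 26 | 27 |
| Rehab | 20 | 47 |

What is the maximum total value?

Best value per unit of size first: Rehab 47/20≈2.35, Ortho 34/19≈1.79, Neuro 27/26≈1.04, ER 17/20≈0.85.
Rehab: take in full, 20 nurse-hours for value 47 ; 60 left.
All 19 nurse-hours of Ortho fit (value 34) ; 41 remain.
Take all of Neuro (26 nurse-hours, value 27) ; 15 nurse-hours left.
Fill the last 15 nurse-hours with part of ER: 15/20 of it earns 12.75.
Total value = 120.75.

120.75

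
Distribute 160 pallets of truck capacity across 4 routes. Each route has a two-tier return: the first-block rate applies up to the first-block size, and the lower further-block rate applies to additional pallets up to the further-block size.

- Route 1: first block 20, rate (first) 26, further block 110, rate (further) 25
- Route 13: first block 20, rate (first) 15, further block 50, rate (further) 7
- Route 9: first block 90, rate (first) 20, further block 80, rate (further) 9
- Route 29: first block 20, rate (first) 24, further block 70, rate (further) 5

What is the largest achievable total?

Treat each block as its own option and order by rate: Route 1/tier1 26 > Route 1/tier2 25 > Route 29/tier1 24 > Route 9/tier1 20 > Route 13/tier1 15 > Route 9/tier2 9 > Route 13/tier2 7 > Route 29/tier2 5.
Route 1 tier1 at 26: fill all 20 → 140 left.
Fill Route 1 tier2 block (110 at 25) → 30 left.
Fill Route 29 tier1 block (20 at 24) → 10 left.
Route 9 tier1 at 20: only 10 left, fill 10.
Total = 26×20 + 25×110 + 24×20 + 20×10 = 3950.

3950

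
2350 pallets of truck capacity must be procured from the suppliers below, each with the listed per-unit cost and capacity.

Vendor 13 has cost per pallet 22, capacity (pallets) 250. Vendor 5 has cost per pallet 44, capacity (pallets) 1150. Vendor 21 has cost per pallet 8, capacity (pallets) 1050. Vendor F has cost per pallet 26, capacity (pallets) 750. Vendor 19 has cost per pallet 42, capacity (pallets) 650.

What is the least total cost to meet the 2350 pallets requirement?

46000

Cheapest first:
Take 1050 from Vendor 21 at 8 — need 1300 more.
Take 250 from Vendor 13 at 22 — need 1050 more.
Take 750 from Vendor F at 26 — need 300 more.
Take 300 from Vendor 19 at 42 to finish.
Vendor 5: unused.
Cost = 1050×8 + 250×22 + 750×26 + 300×42 = 46000.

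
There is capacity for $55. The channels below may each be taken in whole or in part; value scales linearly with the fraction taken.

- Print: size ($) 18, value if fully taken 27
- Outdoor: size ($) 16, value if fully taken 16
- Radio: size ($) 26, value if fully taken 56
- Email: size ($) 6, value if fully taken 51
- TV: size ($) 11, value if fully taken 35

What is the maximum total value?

Sort by value density: Email 51/6≈8.5, TV 35/11≈3.18, Radio 56/26≈2.15, Print 27/18≈1.5, Outdoor 16/16≈1.
All 6 $ of Email fit (value 51) — 49 remain.
Take all of TV (11 $, value 35) — 38 $ left.
Take all of Radio (26 $, value 56) — 12 $ left.
Fill the last 12 $ with part of Print: 12/18 of it earns 18.
Total value = 160.

160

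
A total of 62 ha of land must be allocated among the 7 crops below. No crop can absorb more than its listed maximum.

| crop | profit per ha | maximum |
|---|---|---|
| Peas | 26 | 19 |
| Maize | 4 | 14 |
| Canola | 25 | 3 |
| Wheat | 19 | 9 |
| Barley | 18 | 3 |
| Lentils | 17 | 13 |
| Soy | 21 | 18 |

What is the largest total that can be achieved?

Rank by profit per ha: Peas 26 > Canola 25 > Soy 21 > Wheat 19 > Barley 18 > Lentils 17 > Maize 4.
Peas takes 19 to reach its cap of 19 — 43 left.
Canola: +3 to 3 (cap) — 40 left.
Give Soy 18 to hit its cap of 18 — 22 left.
Give Wheat 9 to hit its cap of 9 — 13 left.
Barley: +3 to 3 (cap) — 10 left.
Lentils: +10 (room for 13) → 10. Pool exhausted.
Total = 26×19 + 25×3 + 19×9 + 18×3 + 17×10 + 21×18 = 1342.

1342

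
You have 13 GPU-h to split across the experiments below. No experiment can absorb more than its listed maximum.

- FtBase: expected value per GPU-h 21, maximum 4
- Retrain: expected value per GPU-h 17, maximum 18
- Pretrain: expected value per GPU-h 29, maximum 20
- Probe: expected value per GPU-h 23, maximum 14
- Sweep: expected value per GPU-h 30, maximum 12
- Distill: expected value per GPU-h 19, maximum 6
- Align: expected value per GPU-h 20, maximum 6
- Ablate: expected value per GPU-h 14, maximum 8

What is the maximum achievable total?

389

Highest expected value per GPU-h first: Sweep 30 > Pretrain 29 > Probe 23 > FtBase 21 > Align 20 > Distill 19 > Retrain 17 > Ablate 14.
Give Sweep 12 to hit its cap of 12 — 1 left.
Only 1 left; Pretrain takes them to reach 1.
Total = 29×1 + 30×12 = 389.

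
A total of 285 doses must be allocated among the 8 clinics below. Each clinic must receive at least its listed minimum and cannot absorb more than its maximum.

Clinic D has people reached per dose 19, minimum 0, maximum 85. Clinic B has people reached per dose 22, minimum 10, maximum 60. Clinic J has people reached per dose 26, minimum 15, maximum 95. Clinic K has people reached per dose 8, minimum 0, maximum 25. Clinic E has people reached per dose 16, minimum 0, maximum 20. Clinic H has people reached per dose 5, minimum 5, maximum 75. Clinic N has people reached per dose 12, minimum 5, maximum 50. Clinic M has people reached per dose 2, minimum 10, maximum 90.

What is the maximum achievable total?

Meeting every minimum uses 0+10+15+0+0+5+5+10 = 45 doses, leaving 240.
Rank by people reached per dose: Clinic J 26 > Clinic B 22 > Clinic D 19 > Clinic E 16 > Clinic N 12 > Clinic K 8 > Clinic H 5 > Clinic M 2.
Clinic J takes 80 more to reach its cap of 95 — 160 left.
Give Clinic B 50 more to hit its cap of 60 — 110 left.
Give Clinic D 85 more to hit its cap of 85 — 25 left.
Give Clinic E 20 more to hit its cap of 20 — 5 left.
Clinic N has room for 45 more but only 5 remain, so it gets 10.
Total = 19×85 + 22×60 + 26×95 + 16×20 + 5×5 + 12×10 + 2×10 = 5890.

5890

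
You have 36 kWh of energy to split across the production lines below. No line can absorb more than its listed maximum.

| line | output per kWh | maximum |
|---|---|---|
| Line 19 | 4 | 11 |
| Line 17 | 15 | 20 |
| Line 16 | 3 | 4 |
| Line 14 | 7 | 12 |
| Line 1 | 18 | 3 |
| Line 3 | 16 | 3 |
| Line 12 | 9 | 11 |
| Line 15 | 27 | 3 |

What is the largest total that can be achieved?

546

Order the production lines by output per kWh: Line 15 27 > Line 1 18 > Line 3 16 > Line 17 15 > Line 12 9 > Line 14 7 > Line 19 4 > Line 16 3.
Line 15 takes 3 to reach its cap of 3 ; 33 left.
Give Line 1 3 to hit its cap of 3 ; 30 left.
Line 3: +3 to 3 (cap) ; 27 left.
Give Line 17 20 to hit its cap of 20 ; 7 left.
Only 7 left; Line 12 takes them to reach 7.
Total = 15×20 + 18×3 + 16×3 + 9×7 + 27×3 = 546.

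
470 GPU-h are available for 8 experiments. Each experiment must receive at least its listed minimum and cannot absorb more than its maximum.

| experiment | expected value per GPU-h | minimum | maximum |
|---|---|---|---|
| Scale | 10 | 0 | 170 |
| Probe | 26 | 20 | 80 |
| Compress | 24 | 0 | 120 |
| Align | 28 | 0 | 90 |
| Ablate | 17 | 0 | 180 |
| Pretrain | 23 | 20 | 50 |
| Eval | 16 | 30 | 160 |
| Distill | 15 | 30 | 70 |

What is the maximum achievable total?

10750

Meeting every minimum uses 0+20+0+0+0+20+30+30 = 100 GPU-h, leaving 370.
Rank by expected value per GPU-h: Align 28 > Probe 26 > Compress 24 > Pretrain 23 > Ablate 17 > Eval 16 > Distill 15 > Scale 10.
Give Align 90 more to hit its cap of 90 ; 280 left.
Give Probe 60 more to hit its cap of 80 ; 220 left.
Compress: +120 to 120 (cap) ; 100 left.
Pretrain: +30 to 50 (cap) ; 70 left.
Ablate has room for 180 more but only 70 remain, so it gets 70.
Total = 26×80 + 24×120 + 28×90 + 17×70 + 23×50 + 16×30 + 15×30 = 10750.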